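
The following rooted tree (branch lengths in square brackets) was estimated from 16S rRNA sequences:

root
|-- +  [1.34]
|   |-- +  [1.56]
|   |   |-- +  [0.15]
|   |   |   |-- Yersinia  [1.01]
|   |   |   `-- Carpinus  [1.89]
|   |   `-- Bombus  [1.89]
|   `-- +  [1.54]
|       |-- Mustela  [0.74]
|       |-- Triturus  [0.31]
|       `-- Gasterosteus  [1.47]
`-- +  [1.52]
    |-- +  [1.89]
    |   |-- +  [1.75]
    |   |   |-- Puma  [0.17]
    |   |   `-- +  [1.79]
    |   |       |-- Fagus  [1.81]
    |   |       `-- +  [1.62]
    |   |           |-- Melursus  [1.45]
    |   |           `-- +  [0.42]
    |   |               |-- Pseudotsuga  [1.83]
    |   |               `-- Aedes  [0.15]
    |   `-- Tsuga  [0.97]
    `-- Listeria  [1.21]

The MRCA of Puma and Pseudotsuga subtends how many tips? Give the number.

5

The MRCA of Puma and Pseudotsuga is the node subtending (Puma,(Fagus,(Melursus,(Pseudotsuga,Aedes)))).
That clade contains 5 terminal taxa: Aedes, Fagus, Melursus, Pseudotsuga, Puma.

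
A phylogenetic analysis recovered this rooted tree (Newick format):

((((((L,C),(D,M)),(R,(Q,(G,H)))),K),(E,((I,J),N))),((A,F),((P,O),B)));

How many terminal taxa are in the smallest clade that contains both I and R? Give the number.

13

The MRCA of I and R is the node subtending (((((L,C),(D,M)),(R,(Q,(G,H)))),K),(E,((I,J),N))).
That clade contains 13 terminal taxa: C, D, E, G, H, I, J, K, L, M, N, Q, R.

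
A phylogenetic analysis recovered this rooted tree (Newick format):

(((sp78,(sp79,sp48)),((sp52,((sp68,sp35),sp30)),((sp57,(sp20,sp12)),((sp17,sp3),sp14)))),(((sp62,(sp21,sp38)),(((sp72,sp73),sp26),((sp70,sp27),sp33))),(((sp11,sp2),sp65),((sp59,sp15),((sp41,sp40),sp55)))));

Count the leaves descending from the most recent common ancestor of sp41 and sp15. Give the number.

The MRCA of sp41 and sp15 is the node subtending ((sp59,sp15),((sp41,sp40),sp55)).
That clade contains 5 terminal taxa: sp15, sp40, sp41, sp55, sp59.

5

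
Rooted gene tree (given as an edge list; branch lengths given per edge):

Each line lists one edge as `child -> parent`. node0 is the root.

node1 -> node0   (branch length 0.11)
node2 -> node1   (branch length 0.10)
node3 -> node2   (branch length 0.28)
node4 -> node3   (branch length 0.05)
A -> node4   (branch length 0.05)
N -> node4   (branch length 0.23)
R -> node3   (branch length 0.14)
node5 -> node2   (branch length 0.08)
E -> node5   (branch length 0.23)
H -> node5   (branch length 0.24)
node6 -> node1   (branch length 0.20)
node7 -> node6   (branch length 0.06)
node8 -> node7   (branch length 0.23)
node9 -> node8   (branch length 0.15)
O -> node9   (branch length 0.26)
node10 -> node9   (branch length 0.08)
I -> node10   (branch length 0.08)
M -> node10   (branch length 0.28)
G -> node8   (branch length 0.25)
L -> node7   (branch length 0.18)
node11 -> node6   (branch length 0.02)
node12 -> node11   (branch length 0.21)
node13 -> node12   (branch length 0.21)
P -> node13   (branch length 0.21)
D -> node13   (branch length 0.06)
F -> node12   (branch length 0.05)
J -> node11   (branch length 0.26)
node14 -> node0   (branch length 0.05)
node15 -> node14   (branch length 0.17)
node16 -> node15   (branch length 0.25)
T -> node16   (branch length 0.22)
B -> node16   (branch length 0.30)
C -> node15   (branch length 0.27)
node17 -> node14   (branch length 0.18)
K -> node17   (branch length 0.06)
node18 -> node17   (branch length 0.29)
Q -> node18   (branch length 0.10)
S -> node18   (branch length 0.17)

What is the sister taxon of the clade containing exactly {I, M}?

The clade containing exactly {I, M} attaches to the tree at the node subtending (O,(I,M)).
The other lineage descending from that same node — the sister group — is the single tip O.

O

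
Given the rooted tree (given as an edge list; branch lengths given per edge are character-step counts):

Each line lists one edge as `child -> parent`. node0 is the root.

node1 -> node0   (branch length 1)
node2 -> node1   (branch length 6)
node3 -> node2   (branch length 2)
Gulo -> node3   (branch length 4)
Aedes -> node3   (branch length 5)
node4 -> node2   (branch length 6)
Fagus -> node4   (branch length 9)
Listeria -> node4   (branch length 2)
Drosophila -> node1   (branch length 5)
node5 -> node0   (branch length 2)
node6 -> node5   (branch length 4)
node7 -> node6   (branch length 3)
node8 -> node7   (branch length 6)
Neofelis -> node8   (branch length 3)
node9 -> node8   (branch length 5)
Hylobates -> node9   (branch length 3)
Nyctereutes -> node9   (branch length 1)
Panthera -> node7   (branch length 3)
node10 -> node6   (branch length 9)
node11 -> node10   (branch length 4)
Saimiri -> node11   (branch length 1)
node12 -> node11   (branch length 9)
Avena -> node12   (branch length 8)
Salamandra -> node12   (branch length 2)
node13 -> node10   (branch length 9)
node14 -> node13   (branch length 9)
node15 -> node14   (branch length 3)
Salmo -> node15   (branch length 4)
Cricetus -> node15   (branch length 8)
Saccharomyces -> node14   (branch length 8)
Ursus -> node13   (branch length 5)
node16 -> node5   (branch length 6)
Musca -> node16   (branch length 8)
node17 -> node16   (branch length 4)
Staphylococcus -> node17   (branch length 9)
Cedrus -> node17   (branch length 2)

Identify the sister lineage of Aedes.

Gulo

Aedes attaches to the tree at the node subtending (Gulo,Aedes).
The other lineage descending from that same node — the sister group — is the single tip Gulo.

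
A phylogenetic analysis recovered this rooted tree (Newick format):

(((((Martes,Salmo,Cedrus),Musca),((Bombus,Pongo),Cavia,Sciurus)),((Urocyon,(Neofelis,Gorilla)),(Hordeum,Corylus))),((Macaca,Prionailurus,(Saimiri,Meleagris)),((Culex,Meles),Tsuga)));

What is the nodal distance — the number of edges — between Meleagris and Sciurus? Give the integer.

8

The MRCA of Meleagris and Sciurus is the root of the tree.
From Meleagris up to that node: 4 branches. From Sciurus up to the same node: 4 branches. Total: 4 + 4 = 8.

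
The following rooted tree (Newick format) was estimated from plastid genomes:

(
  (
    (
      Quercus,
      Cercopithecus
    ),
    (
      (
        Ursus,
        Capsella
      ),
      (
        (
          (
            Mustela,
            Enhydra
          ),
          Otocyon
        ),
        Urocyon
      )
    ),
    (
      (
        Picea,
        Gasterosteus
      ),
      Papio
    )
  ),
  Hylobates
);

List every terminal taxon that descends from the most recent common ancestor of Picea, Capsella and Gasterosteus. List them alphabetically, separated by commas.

Tracing Picea: it sits inside (Picea,Gasterosteus).
Tracing Capsella: it sits inside (Ursus,Capsella).
Tracing Gasterosteus: it sits inside (Picea,Gasterosteus).
The smallest clade enclosing all 3 is ((Quercus,Cercopithecus),((Ursus,Capsella),(((Mustela,Enhydra),Otocyon),Urocyon)),((Picea,Gasterosteus),Papio)); the answer is its 11 terminal taxa in alphabetical order.

Capsella, Cercopithecus, Enhydra, Gasterosteus, Mustela, Otocyon, Papio, Picea, Quercus, Urocyon, Ursus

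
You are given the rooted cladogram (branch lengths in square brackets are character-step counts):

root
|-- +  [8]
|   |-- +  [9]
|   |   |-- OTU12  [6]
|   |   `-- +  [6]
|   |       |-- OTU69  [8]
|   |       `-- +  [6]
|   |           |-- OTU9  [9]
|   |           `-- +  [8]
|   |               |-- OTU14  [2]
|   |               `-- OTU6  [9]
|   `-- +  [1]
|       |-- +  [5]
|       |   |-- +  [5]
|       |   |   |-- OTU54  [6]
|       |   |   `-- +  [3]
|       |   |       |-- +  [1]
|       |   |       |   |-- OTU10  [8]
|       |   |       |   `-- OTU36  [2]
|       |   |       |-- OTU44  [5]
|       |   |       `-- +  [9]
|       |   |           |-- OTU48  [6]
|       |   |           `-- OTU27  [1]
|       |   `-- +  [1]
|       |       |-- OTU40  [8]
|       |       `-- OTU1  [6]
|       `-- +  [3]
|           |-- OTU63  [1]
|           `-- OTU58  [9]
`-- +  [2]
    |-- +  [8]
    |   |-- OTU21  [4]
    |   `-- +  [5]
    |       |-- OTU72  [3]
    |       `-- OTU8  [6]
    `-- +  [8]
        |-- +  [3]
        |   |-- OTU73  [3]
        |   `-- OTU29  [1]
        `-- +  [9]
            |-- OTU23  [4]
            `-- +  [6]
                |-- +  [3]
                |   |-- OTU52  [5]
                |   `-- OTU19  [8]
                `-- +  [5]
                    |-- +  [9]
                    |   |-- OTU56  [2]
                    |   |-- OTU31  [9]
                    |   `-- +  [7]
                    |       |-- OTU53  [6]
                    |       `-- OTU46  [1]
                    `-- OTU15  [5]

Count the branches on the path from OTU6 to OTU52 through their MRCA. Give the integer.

The MRCA of OTU6 and OTU52 is the root of the tree.
From OTU6 up to that node: 6 branches. From OTU52 up to the same node: 6 branches. Total: 6 + 6 = 12.

12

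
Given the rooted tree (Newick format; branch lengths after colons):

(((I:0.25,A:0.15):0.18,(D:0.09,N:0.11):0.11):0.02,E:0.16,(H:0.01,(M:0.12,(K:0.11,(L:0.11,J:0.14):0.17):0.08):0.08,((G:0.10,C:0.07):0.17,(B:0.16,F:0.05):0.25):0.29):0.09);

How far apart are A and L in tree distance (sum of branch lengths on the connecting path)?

0.88

The path runs A → … → MRCA → … → L; the MRCA is the root of the tree.
Branch lengths along that path: 0.15 + 0.18 + 0.02 + 0.09 + 0.08 + 0.08 + 0.17 + 0.11 = 0.88.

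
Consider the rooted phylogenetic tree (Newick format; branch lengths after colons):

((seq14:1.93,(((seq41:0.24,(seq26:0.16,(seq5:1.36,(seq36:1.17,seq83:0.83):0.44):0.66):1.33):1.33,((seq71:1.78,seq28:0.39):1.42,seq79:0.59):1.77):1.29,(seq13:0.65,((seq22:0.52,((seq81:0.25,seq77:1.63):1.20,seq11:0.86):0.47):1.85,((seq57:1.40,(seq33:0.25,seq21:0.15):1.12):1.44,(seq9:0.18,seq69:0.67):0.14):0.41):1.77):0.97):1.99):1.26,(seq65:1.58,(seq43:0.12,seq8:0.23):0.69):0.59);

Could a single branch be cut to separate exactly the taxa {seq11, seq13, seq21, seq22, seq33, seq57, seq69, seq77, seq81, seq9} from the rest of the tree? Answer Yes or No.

The most recent common ancestor of these taxa subtends (seq13,((seq22,((seq81,seq77),seq11)),((seq57,(seq33,seq21)),(seq9,seq69)))).
That clade has exactly 10 tips — every listed taxon and nothing else — so the group is monophyletic.

Yes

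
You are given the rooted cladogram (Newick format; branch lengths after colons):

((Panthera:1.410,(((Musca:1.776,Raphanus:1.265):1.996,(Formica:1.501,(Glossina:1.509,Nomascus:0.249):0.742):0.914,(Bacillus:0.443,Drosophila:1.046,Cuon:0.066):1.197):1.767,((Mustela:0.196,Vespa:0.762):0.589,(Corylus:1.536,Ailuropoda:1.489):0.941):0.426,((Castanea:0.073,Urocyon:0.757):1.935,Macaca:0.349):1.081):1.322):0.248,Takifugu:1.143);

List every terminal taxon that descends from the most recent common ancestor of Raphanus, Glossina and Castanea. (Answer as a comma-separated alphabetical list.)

Ailuropoda, Bacillus, Castanea, Corylus, Cuon, Drosophila, Formica, Glossina, Macaca, Musca, Mustela, Nomascus, Raphanus, Urocyon, Vespa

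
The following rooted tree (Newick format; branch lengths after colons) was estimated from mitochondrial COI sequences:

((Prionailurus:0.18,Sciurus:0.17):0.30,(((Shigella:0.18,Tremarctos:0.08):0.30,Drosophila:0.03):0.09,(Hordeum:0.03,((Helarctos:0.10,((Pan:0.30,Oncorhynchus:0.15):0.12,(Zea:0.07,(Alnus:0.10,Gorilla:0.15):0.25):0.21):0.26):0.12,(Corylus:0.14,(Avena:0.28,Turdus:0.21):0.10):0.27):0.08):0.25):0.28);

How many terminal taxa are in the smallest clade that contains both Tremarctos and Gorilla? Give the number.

13

The MRCA of Tremarctos and Gorilla is the node subtending (((Shigella,Tremarctos),Drosophila),(Hordeum,((Helarctos,((Pan,Oncorhynchus),(Zea,(Alnus,Gorilla)))),(Corylus,(Avena,Turdus))))).
That clade contains 13 terminal taxa: Alnus, Avena, Corylus, Drosophila, Gorilla, Helarctos, Hordeum, Oncorhynchus, Pan, Shigella, Tremarctos, Turdus, Zea.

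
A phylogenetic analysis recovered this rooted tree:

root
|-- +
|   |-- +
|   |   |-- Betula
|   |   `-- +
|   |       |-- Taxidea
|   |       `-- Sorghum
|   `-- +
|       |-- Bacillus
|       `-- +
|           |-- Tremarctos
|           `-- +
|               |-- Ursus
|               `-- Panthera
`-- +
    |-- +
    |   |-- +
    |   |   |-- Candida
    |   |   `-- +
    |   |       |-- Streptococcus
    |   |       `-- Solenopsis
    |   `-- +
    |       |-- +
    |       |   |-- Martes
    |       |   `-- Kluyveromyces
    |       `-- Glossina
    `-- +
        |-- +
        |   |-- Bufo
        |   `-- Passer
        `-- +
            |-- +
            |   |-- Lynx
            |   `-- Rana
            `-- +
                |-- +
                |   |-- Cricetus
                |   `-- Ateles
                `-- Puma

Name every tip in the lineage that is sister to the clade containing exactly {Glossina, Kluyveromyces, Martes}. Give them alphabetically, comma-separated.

Candida, Solenopsis, Streptococcus

The clade containing exactly {Glossina, Kluyveromyces, Martes} attaches to the tree at the node subtending ((Candida,(Streptococcus,Solenopsis)),((Martes,Kluyveromyces),Glossina)).
The other lineage descending from that same node — the sister group — is (Candida,(Streptococcus,Solenopsis)); its 3 tips in alphabetical order are the answer.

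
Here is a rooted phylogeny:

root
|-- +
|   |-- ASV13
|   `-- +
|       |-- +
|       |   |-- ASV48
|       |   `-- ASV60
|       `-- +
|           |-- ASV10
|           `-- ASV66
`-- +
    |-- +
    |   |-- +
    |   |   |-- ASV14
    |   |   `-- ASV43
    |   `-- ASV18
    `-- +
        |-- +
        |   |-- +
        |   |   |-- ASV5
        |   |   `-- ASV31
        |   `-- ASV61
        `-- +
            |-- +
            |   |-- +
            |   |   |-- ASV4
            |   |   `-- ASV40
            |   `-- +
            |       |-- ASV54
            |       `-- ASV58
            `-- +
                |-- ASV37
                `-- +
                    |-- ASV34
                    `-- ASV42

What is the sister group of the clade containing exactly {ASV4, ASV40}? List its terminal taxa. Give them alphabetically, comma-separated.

ASV54, ASV58

The clade containing exactly {ASV4, ASV40} attaches to the tree at the node subtending ((ASV4,ASV40),(ASV54,ASV58)).
The other lineage descending from that same node — the sister group — is (ASV54,ASV58); its 2 tips in alphabetical order are the answer.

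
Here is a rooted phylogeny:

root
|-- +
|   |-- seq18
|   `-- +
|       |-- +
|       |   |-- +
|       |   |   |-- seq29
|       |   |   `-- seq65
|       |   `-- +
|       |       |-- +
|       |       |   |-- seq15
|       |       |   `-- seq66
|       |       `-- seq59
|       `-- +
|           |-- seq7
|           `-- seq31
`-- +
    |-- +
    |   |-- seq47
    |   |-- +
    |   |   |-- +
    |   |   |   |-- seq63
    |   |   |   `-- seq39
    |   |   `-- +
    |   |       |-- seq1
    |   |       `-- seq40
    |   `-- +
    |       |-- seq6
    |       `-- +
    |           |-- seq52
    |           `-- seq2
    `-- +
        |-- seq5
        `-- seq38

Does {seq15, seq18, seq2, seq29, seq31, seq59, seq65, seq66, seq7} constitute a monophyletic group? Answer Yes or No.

No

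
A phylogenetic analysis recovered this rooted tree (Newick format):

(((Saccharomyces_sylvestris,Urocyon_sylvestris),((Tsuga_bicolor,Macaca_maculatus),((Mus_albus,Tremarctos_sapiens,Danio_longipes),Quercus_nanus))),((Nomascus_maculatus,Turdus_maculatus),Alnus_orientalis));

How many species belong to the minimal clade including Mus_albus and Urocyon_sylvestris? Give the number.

8

The MRCA of Mus_albus and Urocyon_sylvestris is the node subtending ((Saccharomyces_sylvestris,Urocyon_sylvestris),((Tsuga_bicolor,Macaca_maculatus),((Mus_albus,Tremarctos_sapiens,Danio_longipes),Quercus_nanus))).
That clade contains 8 terminal taxa: Danio_longipes, Macaca_maculatus, Mus_albus, Quercus_nanus, Saccharomyces_sylvestris, Tremarctos_sapiens, Tsuga_bicolor, Urocyon_sylvestris.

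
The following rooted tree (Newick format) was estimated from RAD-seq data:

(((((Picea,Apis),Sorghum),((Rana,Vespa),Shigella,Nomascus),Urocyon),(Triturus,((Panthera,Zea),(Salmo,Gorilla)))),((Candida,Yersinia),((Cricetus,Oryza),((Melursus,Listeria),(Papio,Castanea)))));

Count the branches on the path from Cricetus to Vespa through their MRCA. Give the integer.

The MRCA of Cricetus and Vespa is the root of the tree.
From Cricetus up to that node: 4 branches. From Vespa up to the same node: 5 branches. Total: 4 + 5 = 9.

9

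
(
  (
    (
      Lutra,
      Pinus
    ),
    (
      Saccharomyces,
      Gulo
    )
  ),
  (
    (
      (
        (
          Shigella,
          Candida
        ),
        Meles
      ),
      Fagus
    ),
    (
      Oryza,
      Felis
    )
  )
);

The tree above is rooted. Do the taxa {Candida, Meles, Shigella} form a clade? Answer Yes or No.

Yes

The most recent common ancestor of these taxa subtends ((Shigella,Candida),Meles).
That clade has exactly 3 tips — every listed taxon and nothing else — so the group is monophyletic.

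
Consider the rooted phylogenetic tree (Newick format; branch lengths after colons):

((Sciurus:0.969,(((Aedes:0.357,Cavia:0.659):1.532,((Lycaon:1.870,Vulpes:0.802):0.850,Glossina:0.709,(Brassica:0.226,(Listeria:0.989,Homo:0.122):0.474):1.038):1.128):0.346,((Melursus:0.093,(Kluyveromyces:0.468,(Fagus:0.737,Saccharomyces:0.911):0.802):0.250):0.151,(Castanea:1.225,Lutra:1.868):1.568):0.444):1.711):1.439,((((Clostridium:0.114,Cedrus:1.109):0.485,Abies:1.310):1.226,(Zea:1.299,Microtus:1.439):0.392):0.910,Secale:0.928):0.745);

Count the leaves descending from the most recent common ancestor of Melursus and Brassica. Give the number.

14

The MRCA of Melursus and Brassica is the node subtending (((Aedes,Cavia),((Lycaon,Vulpes),Glossina,(Brassica,(Listeria,Homo)))),((Melursus,(Kluyveromyces,(Fagus,Saccharomyces))),(Castanea,Lutra))).
That clade contains 14 terminal taxa: Aedes, Brassica, Castanea, Cavia, Fagus, Glossina, Homo, Kluyveromyces, Listeria, Lutra, Lycaon, Melursus, Saccharomyces, Vulpes.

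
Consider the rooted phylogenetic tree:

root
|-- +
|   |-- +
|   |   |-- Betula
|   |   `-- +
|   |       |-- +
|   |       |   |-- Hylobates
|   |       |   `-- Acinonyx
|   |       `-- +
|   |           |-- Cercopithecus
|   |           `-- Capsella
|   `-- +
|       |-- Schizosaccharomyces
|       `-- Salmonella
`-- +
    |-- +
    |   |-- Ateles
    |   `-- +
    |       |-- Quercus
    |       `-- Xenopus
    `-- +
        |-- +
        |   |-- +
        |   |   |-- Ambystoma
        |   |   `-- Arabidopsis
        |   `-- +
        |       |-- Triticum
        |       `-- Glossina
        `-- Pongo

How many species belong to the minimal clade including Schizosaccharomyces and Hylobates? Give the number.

The MRCA of Schizosaccharomyces and Hylobates is the node subtending ((Betula,((Hylobates,Acinonyx),(Cercopithecus,Capsella))),(Schizosaccharomyces,Salmonella)).
That clade contains 7 terminal taxa: Acinonyx, Betula, Capsella, Cercopithecus, Hylobates, Salmonella, Schizosaccharomyces.

7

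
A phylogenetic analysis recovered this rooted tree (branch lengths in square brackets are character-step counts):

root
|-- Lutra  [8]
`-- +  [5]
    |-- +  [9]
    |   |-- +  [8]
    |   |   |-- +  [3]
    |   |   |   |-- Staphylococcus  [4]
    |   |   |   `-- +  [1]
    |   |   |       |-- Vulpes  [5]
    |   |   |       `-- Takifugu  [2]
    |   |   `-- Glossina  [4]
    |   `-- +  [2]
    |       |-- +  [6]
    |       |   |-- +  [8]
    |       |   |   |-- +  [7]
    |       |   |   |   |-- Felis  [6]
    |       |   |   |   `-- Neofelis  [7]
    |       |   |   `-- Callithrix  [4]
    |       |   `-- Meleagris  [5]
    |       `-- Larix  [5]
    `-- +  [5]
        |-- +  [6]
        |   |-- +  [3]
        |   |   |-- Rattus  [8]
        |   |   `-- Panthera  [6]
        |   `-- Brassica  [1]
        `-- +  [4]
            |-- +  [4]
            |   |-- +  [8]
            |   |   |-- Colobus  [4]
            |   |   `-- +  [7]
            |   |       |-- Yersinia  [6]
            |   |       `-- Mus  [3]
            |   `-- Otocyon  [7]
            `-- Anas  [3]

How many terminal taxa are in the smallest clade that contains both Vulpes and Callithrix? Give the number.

The MRCA of Vulpes and Callithrix is the node subtending (((Staphylococcus,(Vulpes,Takifugu)),Glossina),((((Felis,Neofelis),Callithrix),Meleagris),Larix)).
That clade contains 9 terminal taxa: Callithrix, Felis, Glossina, Larix, Meleagris, Neofelis, Staphylococcus, Takifugu, Vulpes.

9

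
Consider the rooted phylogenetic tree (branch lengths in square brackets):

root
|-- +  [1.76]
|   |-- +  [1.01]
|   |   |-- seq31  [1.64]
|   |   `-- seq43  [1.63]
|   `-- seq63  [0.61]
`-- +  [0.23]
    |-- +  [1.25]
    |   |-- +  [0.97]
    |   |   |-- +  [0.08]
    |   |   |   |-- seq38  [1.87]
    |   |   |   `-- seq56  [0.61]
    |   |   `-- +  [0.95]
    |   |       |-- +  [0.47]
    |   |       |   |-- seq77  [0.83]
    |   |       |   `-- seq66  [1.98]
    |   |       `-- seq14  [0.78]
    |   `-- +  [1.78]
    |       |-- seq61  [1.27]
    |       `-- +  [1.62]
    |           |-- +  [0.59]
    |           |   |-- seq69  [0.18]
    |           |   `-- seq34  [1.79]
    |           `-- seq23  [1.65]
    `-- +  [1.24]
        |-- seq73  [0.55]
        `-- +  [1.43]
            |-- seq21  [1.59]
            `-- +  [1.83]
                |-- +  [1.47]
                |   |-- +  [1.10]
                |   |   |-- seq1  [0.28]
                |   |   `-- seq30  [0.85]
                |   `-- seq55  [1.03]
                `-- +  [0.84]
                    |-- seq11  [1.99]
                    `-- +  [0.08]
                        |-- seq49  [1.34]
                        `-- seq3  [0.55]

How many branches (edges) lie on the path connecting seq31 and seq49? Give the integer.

10

The MRCA of seq31 and seq49 is the root of the tree.
From seq31 up to that node: 3 branches. From seq49 up to the same node: 7 branches. Total: 3 + 7 = 10.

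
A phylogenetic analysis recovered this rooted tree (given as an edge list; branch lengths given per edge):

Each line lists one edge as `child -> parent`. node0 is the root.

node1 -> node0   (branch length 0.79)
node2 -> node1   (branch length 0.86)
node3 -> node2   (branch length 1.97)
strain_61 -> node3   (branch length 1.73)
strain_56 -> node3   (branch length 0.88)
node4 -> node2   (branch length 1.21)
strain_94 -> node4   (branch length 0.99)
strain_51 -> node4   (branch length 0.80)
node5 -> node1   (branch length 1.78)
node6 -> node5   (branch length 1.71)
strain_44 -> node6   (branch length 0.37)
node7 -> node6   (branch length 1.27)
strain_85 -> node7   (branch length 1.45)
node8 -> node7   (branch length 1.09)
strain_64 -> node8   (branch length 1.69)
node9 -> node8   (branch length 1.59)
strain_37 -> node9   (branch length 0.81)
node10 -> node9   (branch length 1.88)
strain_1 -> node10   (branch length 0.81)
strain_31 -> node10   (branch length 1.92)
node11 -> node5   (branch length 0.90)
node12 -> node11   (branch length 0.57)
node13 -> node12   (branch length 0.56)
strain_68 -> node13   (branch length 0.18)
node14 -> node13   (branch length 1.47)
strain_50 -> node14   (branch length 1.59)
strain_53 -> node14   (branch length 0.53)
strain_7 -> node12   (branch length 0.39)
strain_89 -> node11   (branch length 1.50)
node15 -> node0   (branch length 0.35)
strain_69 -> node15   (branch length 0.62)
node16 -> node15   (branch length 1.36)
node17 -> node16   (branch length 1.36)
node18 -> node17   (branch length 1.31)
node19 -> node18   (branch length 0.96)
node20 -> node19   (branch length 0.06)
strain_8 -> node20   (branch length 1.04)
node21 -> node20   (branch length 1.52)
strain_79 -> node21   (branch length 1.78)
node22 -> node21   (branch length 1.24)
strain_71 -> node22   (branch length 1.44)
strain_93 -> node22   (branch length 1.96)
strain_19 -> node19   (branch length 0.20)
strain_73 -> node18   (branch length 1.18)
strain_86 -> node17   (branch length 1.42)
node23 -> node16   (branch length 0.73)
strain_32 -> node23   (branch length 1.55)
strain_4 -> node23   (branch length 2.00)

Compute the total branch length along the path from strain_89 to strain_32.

8.96

The path runs strain_89 → … → MRCA → … → strain_32; the MRCA is the root of the tree.
Branch lengths along that path: 1.50 + 0.90 + 1.78 + 0.79 + 0.35 + 1.36 + 0.73 + 1.55 = 8.96.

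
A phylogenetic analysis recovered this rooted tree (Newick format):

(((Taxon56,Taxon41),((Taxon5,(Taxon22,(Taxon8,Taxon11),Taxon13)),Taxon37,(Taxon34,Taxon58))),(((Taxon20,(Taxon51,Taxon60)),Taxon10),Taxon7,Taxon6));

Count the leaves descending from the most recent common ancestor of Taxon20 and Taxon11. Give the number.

16

The MRCA of Taxon20 and Taxon11 is the root, so the clade is the entire tree.
That clade contains 16 terminal taxa: Taxon10, Taxon11, Taxon13, Taxon20, Taxon22, Taxon34, Taxon37, Taxon41, Taxon5, Taxon51, Taxon56, Taxon58, Taxon6, Taxon60, Taxon7, Taxon8.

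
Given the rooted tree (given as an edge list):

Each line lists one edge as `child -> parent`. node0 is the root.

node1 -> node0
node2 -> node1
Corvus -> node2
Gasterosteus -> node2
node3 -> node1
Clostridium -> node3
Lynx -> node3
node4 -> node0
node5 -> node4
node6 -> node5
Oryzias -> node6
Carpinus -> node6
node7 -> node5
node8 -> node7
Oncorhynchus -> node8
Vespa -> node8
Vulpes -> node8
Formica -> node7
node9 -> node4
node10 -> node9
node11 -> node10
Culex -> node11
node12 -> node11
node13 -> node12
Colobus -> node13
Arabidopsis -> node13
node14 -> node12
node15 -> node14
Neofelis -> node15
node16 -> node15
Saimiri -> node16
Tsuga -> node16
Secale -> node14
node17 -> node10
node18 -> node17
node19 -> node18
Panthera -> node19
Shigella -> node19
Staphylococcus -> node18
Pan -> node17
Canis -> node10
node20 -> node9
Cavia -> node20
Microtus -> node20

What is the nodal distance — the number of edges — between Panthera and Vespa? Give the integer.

10

The MRCA of Panthera and Vespa is the node subtending (((Oryzias,Carpinus),((Oncorhynchus,Vespa,Vulpes),Formica)),(((Culex,((Colobus,Arabidopsis),((Neofelis,(Saimiri,Tsuga)),Secale))),(((Panthera,Shigella),Staphylococcus),Pan),Canis),(Cavia,Microtus))).
From Panthera up to that node: 6 branches. From Vespa up to the same node: 4 branches. Total: 6 + 4 = 10.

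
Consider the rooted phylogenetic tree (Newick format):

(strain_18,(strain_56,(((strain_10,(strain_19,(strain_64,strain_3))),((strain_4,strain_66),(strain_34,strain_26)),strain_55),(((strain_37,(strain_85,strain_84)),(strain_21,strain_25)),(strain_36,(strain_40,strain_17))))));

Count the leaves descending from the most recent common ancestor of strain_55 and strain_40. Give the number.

17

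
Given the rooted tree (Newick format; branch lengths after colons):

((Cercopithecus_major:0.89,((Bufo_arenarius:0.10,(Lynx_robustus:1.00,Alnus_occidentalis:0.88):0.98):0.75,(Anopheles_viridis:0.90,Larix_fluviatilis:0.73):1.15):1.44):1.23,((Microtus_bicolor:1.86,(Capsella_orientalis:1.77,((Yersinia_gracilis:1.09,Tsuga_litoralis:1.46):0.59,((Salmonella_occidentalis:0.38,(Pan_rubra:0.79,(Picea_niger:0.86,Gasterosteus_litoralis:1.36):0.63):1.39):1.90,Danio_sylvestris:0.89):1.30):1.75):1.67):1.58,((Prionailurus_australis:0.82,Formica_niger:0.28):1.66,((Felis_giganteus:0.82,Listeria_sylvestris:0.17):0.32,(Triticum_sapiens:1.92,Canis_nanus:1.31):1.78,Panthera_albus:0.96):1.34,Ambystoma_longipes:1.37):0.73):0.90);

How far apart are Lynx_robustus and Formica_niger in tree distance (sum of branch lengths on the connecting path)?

8.97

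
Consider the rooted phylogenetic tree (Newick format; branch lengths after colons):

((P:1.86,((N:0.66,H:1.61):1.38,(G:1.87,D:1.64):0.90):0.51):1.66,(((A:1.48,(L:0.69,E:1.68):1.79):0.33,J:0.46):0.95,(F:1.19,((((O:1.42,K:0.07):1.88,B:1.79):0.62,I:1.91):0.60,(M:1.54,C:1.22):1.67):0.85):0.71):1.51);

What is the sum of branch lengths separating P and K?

9.76

The path runs P → … → MRCA → … → K; the MRCA is the root of the tree.
Branch lengths along that path: 1.86 + 1.66 + 1.51 + 0.71 + 0.85 + 0.60 + 0.62 + 1.88 + 0.07 = 9.76.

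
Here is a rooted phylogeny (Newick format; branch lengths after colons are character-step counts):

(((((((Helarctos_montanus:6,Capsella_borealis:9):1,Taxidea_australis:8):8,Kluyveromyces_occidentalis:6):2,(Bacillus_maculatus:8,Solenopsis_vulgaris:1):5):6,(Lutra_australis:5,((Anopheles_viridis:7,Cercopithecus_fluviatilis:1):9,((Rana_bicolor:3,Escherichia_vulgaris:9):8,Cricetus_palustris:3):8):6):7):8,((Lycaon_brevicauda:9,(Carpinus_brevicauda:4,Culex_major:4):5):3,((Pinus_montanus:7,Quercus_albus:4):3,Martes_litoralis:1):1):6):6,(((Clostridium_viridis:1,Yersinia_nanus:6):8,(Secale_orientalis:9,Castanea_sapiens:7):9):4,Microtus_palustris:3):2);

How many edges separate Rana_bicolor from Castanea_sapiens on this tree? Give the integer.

11

The MRCA of Rana_bicolor and Castanea_sapiens is the root of the tree.
From Rana_bicolor up to that node: 7 branches. From Castanea_sapiens up to the same node: 4 branches. Total: 7 + 4 = 11.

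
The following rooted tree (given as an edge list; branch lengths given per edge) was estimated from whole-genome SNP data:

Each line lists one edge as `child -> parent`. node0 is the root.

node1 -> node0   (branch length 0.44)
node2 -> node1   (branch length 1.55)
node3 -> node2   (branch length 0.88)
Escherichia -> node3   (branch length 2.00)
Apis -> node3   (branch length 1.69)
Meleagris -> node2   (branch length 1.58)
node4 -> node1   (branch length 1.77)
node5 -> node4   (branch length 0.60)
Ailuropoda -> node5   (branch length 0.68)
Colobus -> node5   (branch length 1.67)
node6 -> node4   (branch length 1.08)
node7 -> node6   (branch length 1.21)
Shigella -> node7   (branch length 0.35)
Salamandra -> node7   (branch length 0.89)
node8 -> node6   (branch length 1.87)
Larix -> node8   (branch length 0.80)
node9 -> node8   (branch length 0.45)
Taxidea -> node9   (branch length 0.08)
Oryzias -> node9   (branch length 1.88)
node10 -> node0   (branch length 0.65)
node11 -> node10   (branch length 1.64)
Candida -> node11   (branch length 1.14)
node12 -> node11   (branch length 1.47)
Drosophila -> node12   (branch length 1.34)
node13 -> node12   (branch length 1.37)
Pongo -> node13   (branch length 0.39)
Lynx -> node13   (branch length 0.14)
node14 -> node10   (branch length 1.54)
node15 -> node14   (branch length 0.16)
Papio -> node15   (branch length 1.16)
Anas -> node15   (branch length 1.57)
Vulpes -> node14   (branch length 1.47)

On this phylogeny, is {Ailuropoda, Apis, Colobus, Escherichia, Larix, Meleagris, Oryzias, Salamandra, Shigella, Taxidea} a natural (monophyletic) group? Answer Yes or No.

The most recent common ancestor of these taxa subtends (((Escherichia,Apis),Meleagris),((Ailuropoda,Colobus),((Shigella,Salamandra),(Larix,(Taxidea,Oryzias))))).
That clade has exactly 10 tips — every listed taxon and nothing else — so the group is monophyletic.

Yes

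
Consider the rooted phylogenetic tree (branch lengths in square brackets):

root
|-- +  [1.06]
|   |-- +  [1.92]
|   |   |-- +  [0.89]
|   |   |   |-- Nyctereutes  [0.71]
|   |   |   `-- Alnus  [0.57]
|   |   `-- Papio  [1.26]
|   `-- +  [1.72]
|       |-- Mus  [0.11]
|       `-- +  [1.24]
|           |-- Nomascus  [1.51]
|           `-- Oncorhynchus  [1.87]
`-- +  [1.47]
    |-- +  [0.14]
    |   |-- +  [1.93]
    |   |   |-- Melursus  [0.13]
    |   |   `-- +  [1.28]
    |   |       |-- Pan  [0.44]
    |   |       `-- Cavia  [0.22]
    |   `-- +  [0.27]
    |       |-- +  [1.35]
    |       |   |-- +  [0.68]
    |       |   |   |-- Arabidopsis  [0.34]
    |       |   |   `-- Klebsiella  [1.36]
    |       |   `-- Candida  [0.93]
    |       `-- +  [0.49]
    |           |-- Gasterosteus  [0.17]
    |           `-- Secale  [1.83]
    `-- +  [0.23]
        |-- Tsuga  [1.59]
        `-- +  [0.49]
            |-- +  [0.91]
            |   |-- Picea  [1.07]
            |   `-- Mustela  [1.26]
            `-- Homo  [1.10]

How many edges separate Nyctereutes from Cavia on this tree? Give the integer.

9

The MRCA of Nyctereutes and Cavia is the root of the tree.
From Nyctereutes up to that node: 4 branches. From Cavia up to the same node: 5 branches. Total: 4 + 5 = 9.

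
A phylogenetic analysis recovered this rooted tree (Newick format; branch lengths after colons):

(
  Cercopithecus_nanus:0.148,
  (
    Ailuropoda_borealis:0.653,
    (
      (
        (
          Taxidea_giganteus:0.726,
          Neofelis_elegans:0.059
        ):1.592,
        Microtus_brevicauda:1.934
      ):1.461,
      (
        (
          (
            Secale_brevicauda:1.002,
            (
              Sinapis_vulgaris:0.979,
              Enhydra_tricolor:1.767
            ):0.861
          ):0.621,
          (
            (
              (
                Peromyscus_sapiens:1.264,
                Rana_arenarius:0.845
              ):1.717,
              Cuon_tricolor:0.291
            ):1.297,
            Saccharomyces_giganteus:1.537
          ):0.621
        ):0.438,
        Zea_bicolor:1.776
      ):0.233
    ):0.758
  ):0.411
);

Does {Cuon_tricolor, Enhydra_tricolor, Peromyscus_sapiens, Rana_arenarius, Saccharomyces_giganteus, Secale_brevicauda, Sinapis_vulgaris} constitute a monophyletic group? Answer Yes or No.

Yes

The most recent common ancestor of these taxa subtends ((Secale_brevicauda,(Sinapis_vulgaris,Enhydra_tricolor)),(((Peromyscus_sapiens,Rana_arenarius),Cuon_tricolor),Saccharomyces_giganteus)).
That clade has exactly 7 tips — every listed taxon and nothing else — so the group is monophyletic.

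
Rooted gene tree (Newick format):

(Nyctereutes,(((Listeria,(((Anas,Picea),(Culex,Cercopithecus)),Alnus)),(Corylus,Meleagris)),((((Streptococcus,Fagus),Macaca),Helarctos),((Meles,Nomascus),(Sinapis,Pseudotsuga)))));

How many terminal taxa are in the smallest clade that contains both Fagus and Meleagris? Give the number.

16

The MRCA of Fagus and Meleagris is the node subtending (((Listeria,(((Anas,Picea),(Culex,Cercopithecus)),Alnus)),(Corylus,Meleagris)),((((Streptococcus,Fagus),Macaca),Helarctos),((Meles,Nomascus),(Sinapis,Pseudotsuga)))).
That clade contains 16 terminal taxa: Alnus, Anas, Cercopithecus, Corylus, Culex, Fagus, Helarctos, Listeria, Macaca, Meleagris, Meles, Nomascus, Picea, Pseudotsuga, Sinapis, Streptococcus.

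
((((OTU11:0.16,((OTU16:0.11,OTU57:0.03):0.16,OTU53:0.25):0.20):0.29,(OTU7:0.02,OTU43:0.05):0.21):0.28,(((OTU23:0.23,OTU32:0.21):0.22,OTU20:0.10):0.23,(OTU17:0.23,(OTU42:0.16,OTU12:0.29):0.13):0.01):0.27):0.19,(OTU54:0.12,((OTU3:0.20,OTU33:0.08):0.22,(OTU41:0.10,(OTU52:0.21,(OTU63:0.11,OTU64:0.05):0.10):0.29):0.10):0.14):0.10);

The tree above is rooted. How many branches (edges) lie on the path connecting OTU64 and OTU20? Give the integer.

The MRCA of OTU64 and OTU20 is the root of the tree.
From OTU64 up to that node: 6 branches. From OTU20 up to the same node: 4 branches. Total: 6 + 4 = 10.

10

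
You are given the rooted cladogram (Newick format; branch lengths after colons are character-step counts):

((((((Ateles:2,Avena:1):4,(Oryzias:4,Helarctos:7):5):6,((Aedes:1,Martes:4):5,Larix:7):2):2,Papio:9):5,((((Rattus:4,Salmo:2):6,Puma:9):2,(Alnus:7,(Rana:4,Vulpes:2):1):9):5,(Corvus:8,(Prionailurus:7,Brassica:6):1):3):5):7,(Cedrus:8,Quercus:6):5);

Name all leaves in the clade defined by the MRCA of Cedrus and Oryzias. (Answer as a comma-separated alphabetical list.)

Aedes, Alnus, Ateles, Avena, Brassica, Cedrus, Corvus, Helarctos, Larix, Martes, Oryzias, Papio, Prionailurus, Puma, Quercus, Rana, Rattus, Salmo, Vulpes

Tracing Cedrus: it sits inside (Cedrus,Quercus).
Tracing Oryzias: it sits inside (Oryzias,Helarctos).
The smallest clade enclosing both is the whole tree (their MRCA is the root), so the answer is all 19 tips in alphabetical order.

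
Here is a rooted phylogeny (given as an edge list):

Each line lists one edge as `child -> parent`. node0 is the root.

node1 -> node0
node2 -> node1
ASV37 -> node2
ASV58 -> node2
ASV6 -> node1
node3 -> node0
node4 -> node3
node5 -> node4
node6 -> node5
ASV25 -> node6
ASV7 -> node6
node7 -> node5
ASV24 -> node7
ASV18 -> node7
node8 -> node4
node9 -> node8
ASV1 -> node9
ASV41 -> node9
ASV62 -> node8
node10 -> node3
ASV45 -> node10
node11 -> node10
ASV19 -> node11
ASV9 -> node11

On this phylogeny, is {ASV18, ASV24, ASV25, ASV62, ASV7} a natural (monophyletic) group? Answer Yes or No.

No

The MRCA of the listed taxa subtends (((ASV25,ASV7),(ASV24,ASV18)),((ASV1,ASV41),ASV62)).
That clade also contains ASV1, ASV41, which are not in the proposed group, so the group is not monophyletic.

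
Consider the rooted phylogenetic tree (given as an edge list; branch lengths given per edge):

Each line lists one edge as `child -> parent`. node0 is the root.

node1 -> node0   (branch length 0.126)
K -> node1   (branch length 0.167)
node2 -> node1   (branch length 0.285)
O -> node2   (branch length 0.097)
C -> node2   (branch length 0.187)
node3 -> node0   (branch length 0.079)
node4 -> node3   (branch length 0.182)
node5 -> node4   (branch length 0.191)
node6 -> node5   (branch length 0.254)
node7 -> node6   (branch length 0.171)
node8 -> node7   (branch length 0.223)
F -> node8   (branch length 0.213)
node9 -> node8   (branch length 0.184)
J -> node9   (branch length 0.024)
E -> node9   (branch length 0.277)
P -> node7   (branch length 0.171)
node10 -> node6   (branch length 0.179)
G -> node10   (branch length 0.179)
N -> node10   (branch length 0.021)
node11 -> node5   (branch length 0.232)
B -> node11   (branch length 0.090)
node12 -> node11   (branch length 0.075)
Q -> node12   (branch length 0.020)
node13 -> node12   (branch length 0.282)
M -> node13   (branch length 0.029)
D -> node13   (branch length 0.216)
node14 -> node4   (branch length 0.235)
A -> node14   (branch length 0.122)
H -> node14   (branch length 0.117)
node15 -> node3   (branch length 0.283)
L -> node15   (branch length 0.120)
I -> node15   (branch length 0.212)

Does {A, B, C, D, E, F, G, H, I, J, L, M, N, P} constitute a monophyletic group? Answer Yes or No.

No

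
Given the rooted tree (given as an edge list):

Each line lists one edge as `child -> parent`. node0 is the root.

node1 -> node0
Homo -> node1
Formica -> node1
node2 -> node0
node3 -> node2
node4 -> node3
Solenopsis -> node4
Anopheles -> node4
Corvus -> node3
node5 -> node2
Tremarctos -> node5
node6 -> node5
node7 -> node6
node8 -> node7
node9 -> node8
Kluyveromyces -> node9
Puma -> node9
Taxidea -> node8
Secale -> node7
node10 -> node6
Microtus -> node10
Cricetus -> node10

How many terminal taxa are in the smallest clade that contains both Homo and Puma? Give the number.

The MRCA of Homo and Puma is the root, so the clade is the entire tree.
That clade contains 12 terminal taxa: Anopheles, Corvus, Cricetus, Formica, Homo, Kluyveromyces, Microtus, Puma, Secale, Solenopsis, Taxidea, Tremarctos.

12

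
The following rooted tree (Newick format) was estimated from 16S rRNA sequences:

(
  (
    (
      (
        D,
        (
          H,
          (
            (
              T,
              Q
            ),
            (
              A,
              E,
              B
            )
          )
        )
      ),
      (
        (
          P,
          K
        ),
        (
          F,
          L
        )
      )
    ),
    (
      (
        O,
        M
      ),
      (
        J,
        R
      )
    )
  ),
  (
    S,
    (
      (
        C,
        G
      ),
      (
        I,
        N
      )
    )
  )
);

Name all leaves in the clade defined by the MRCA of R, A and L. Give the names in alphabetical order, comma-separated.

A, B, D, E, F, H, J, K, L, M, O, P, Q, R, T

Tracing R: it sits inside (J,R).
Tracing A: it sits inside (A,E,B).
Tracing L: it sits inside (F,L).
The smallest clade enclosing all 3 is (((D,(H,((T,Q),(A,E,B)))),((P,K),(F,L))),((O,M),(J,R))); the answer is its 15 terminal taxa in alphabetical order.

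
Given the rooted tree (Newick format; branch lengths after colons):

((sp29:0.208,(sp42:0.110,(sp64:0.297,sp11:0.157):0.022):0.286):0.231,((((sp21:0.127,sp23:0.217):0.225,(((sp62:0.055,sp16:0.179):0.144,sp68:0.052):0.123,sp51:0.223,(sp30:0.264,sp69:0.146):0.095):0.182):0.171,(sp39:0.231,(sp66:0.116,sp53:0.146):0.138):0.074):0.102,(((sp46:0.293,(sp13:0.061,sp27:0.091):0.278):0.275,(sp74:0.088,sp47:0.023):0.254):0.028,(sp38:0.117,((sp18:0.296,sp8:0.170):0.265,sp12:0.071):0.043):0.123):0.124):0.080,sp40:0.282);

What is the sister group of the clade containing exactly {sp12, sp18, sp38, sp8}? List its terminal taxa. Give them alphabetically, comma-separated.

sp13, sp27, sp46, sp47, sp74

The clade containing exactly {sp12, sp18, sp38, sp8} attaches to the tree at the node subtending (((sp46,(sp13,sp27)),(sp74,sp47)),(sp38,((sp18,sp8),sp12))).
The other lineage descending from that same node — the sister group — is ((sp46,(sp13,sp27)),(sp74,sp47)); its 5 tips in alphabetical order are the answer.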